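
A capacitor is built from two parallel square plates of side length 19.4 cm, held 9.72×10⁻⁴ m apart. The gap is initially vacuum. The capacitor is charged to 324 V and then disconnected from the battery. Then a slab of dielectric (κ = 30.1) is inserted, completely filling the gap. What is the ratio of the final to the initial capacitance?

C₂/C₁ ≈ 30.1

C = κε₀A/d scales with κ, so C₂/C₁ = κ = 30.1.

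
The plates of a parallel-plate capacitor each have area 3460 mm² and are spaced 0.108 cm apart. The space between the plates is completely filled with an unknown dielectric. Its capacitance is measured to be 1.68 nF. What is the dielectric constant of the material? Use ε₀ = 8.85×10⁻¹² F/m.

A = 3460 mm² = 3.46×10⁻³ m².
κ = Cd/(ε₀A) = 1.68×10⁻⁹ × 1.08×10⁻³ / (8.85×10⁻¹² × 3.46×10⁻³) = 59.3.

59.3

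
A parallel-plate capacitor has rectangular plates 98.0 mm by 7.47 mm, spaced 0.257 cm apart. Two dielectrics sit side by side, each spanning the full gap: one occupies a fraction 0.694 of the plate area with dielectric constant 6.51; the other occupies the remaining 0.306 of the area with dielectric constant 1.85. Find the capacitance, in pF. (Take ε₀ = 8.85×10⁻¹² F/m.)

12.8 pF

A = 98.0 × 7.47 mm² = 7.32×10⁻⁴ m².
Side-by-side slabs ⇒ two capacitors in parallel, each spanning the full gap.
C₁ = κ₁ε₀A₁/d = 6.51 × 8.85×10⁻¹² × 5.08×10⁻⁴ / 2.57×10⁻³ = 1.14×10⁻¹¹ F.
C₂ = κ₂ε₀A₂/d = 1.85 × 8.85×10⁻¹² × 2.24×10⁻⁴ / 2.57×10⁻³ = 1.43×10⁻¹² F.
C = C₁ + C₂ = 1.28×10⁻¹¹ F.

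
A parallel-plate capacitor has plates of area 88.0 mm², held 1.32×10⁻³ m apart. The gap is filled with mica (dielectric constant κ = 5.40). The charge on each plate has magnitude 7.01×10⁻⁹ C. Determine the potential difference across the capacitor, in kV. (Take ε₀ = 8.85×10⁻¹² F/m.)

A = 88.0 mm² = 8.80×10⁻⁵ m².
C = κε₀A/d = 5.40 × 8.85×10⁻¹² × 8.80×10⁻⁵ / 1.32×10⁻³ = 3.19×10⁻¹² F.
V = Q/C = 7.01×10⁻⁹ / 3.19×10⁻¹² = 2.20×10³ V.

2.20 kV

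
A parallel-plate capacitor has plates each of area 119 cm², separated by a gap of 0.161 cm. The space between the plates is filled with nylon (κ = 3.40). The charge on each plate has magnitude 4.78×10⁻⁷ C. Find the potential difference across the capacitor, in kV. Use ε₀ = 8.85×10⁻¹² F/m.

A = 119 cm² = 1.19×10⁻² m².
C = κε₀A/d = 3.40 × 8.85×10⁻¹² × 1.19×10⁻² / 1.61×10⁻³ = 2.22×10⁻¹⁰ F.
V = Q/C = 4.78×10⁻⁷ / 2.22×10⁻¹⁰ = 2.15×10³ V.

V ≈ 2.15 kV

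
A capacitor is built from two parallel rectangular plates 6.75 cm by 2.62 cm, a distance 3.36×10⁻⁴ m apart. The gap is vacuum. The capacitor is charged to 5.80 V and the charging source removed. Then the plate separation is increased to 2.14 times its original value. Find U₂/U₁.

U₂/U₁ ≈ 2.14

Isolated ⇒ Q is held fixed.
C₂ = 0.467 C₁ and U = Q²/(2C), so U₂/U₁ = C₁/C₂ = 2.14.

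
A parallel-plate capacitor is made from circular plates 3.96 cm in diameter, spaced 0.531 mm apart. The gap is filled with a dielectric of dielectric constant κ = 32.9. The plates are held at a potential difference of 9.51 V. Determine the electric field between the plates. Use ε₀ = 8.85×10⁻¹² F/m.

17.9 V/mm

E = V/d = 9.51 / 5.31×10⁻⁴ = 1.79×10⁴ V/m.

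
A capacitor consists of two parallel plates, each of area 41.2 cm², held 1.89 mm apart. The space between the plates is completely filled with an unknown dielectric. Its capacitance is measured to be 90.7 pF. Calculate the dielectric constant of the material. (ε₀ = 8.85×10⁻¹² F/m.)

κ ≈ 4.70

A = 41.2 cm² = 4.12×10⁻³ m².
κ = Cd/(ε₀A) = 9.07×10⁻¹¹ × 1.89×10⁻³ / (8.85×10⁻¹² × 4.12×10⁻³) = 4.70.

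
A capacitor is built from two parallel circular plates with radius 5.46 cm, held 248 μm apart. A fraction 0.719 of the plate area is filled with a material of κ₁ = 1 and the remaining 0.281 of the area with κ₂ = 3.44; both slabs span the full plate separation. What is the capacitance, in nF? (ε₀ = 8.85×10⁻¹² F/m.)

A = π(5.46 cm)² = 9.37×10⁻³ m².
Side-by-side slabs ⇒ two capacitors in parallel, each spanning the full gap.
C₁ = κ₁ε₀A₁/d = 1.00 × 8.85×10⁻¹² × 6.73×10⁻³ / 2.48×10⁻⁴ = 2.40×10⁻¹⁰ F.
C₂ = κ₂ε₀A₂/d = 3.44 × 8.85×10⁻¹² × 2.63×10⁻³ / 2.48×10⁻⁴ = 3.23×10⁻¹⁰ F.
C = C₁ + C₂ = 5.63×10⁻¹⁰ F.

C ≈ 0.563 nF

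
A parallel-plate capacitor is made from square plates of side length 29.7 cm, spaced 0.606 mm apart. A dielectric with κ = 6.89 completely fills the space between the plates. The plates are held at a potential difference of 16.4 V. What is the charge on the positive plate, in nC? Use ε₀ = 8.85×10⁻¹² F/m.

146 nC

A = (29.7 cm)² = 8.82×10⁻² m².
C = κε₀A/d = 6.89 × 8.85×10⁻¹² × 8.82×10⁻² / 6.06×10⁻⁴ = 8.88×10⁻⁹ F.
Q = CV = 8.88×10⁻⁹ × 16.4 = 1.46×10⁻⁷ C.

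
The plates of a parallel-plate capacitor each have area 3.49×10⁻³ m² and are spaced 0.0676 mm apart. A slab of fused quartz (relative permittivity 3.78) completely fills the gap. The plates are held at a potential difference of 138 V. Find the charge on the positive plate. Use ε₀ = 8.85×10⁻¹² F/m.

Q ≈ 238 nC

C = κε₀A/d = 3.78 × 8.85×10⁻¹² × 3.49×10⁻³ / 6.76×10⁻⁵ = 1.73×10⁻⁹ F.
Q = CV = 1.73×10⁻⁹ × 138 = 2.38×10⁻⁷ C.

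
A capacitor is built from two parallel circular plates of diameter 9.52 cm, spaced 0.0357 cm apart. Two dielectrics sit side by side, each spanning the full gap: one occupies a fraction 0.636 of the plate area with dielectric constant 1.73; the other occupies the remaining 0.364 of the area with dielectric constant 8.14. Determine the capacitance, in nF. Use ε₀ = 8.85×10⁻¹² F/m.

C ≈ 0.717 nF

A = π(9.52/2 cm)² = 7.12×10⁻³ m².
Side-by-side slabs ⇒ two capacitors in parallel, each spanning the full gap.
C₁ = κ₁ε₀A₁/d = 1.73 × 8.85×10⁻¹² × 4.53×10⁻³ / 3.57×10⁻⁴ = 1.94×10⁻¹⁰ F.
C₂ = κ₂ε₀A₂/d = 8.14 × 8.85×10⁻¹² × 2.59×10⁻³ / 3.57×10⁻⁴ = 5.23×10⁻¹⁰ F.
C = C₁ + C₂ = 7.17×10⁻¹⁰ F.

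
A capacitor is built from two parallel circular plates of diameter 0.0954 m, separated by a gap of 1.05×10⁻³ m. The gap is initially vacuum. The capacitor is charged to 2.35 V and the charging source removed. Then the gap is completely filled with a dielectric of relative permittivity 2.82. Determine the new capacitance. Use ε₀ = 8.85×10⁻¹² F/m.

170 pF

A = π(0.0954/2 m)² = 7.15×10⁻³ m².
Initially C₁ = ε₀A/d = 8.85×10⁻¹² × 7.15×10⁻³ / 1.05×10⁻³ = 6.02×10⁻¹¹ F.
C = κε₀A/d scales with κ, so C₂/C₁ = κ = 2.82.
C₂ = 2.82 × 6.02×10⁻¹¹ = 1.70×10⁻¹⁰ F.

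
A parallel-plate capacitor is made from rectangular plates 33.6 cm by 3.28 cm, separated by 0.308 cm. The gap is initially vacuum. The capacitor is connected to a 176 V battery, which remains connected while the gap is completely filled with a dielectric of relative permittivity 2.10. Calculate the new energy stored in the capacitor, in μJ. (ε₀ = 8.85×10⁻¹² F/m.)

1.03 μJ

A = 33.6 × 3.28 cm² = 1.10×10⁻² m².
Initially C₁ = ε₀A/d = 8.85×10⁻¹² × 1.10×10⁻² / 3.08×10⁻³ = 3.17×10⁻¹¹ F.
U₁ = 4.90×10⁻⁷ J.
Battery connected ⇒ V is held fixed. C₂ = 2.10 C₁ and U = ½CV², so U₂/U₁ = C₂/C₁ = 2.10.
U₂ = 2.10 × 4.90×10⁻⁷ = 1.03×10⁻⁶ J.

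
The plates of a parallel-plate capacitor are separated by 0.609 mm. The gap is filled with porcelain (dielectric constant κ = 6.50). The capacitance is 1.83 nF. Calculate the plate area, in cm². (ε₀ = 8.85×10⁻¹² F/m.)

A = Cd/(κε₀) = 1.83×10⁻⁹ × 6.09×10⁻⁴ / (6.50 × 8.85×10⁻¹²) = 1.94×10⁻² m².

A ≈ 194 cm²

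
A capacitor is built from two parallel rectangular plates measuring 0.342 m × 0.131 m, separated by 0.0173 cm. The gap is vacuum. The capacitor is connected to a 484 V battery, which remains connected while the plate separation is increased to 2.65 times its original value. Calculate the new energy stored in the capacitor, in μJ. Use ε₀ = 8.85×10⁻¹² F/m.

A = 0.342 × 0.131 m² = 4.48×10⁻² m².
Initially C₁ = ε₀A/d = 8.85×10⁻¹² × 4.48×10⁻² / 1.73×10⁻⁴ = 2.29×10⁻⁹ F.
U₁ = 2.68×10⁻⁴ J.
Battery connected ⇒ V is held fixed. C₂ = 0.377 C₁ and U = ½CV², so U₂/U₁ = C₂/C₁ = 0.377.
U₂ = 0.377 × 2.68×10⁻⁴ = 1.01×10⁻⁴ J.

101 μJ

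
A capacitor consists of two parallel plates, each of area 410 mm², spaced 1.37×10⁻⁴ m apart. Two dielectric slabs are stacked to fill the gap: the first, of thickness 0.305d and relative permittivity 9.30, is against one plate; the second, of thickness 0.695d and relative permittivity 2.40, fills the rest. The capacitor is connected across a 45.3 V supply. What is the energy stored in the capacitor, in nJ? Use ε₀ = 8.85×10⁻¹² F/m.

A = 410 mm² = 4.10×10⁻⁴ m².
Stacked slabs ⇒ two capacitors in series, each with the full plate area.
C₁ = κ₁ε₀A/d₁ = 9.30 × 8.85×10⁻¹² × 4.10×10⁻⁴ / 4.18×10⁻⁵ = 8.08×10⁻¹⁰ F.
C₂ = κ₂ε₀A/d₂ = 2.40 × 8.85×10⁻¹² × 4.10×10⁻⁴ / 9.52×10⁻⁵ = 9.15×10⁻¹¹ F.
C = (1/C₁ + 1/C₂)⁻¹ = 8.22×10⁻¹¹ F.
U = ½CV² = ½ × 8.22×10⁻¹¹ × (45.3)² = 8.43×10⁻⁸ J.

84.3 nJ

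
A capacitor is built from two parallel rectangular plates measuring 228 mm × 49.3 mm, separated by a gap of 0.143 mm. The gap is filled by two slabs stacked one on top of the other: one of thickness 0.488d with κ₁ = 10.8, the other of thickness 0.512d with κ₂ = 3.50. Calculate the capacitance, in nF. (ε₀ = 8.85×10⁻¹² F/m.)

A = 228 × 49.3 mm² = 1.12×10⁻² m².
Stacked slabs ⇒ two capacitors in series, each with the full plate area.
C₁ = κ₁ε₀A/d₁ = 10.8 × 8.85×10⁻¹² × 1.12×10⁻² / 6.98×10⁻⁵ = 1.54×10⁻⁸ F.
C₂ = κ₂ε₀A/d₂ = 3.50 × 8.85×10⁻¹² × 1.12×10⁻² / 7.32×10⁻⁵ = 4.76×10⁻⁹ F.
C = (1/C₁ + 1/C₂)⁻¹ = 3.63×10⁻⁹ F.

3.63 nF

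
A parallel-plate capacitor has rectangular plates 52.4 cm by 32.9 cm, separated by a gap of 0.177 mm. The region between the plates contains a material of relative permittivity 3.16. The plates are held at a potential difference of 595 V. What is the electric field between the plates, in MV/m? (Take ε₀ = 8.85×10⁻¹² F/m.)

E ≈ 3.36 MV/m

E = V/d = 595 / 1.77×10⁻⁴ = 3.36×10⁶ V/m.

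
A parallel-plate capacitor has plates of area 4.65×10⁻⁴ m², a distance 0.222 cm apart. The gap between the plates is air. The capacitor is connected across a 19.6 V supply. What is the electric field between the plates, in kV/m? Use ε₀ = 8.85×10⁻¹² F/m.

E = V/d = 19.6 / 2.22×10⁻³ = 8.83×10³ V/m.

8.83 kV/m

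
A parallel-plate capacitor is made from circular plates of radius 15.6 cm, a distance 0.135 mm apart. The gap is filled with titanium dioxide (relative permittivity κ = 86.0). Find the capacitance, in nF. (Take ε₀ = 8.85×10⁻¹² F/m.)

A = π(15.6 cm)² = 7.65×10⁻² m².
C = κε₀A/d = 86.0 × 8.85×10⁻¹² × 7.65×10⁻² / 1.35×10⁻⁴ = 4.31×10⁻⁷ F.

C ≈ 431 nF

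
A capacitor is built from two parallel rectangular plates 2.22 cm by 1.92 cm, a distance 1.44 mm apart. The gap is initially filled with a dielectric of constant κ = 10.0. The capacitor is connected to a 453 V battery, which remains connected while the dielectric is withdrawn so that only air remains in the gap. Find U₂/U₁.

U₂/U₁ ≈ 0.100

Battery connected ⇒ V is held fixed.
C₂ = 0.100 C₁ and U = ½CV², so U₂/U₁ = C₂/C₁ = 0.100.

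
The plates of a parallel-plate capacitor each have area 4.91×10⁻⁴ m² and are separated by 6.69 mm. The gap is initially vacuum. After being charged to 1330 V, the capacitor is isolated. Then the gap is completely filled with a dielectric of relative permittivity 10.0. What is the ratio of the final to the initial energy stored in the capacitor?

U₂/U₁ ≈ 0.100

Isolated ⇒ Q is held fixed.
C₂ = 10.0 C₁ and U = Q²/(2C), so U₂/U₁ = C₁/C₂ = 0.100.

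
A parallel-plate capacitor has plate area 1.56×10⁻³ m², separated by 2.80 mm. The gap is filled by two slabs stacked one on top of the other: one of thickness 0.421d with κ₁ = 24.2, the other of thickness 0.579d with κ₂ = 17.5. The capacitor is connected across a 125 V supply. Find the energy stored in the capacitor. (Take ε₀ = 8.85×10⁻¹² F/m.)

Stacked slabs ⇒ two capacitors in series, each with the full plate area.
C₁ = κ₁ε₀A/d₁ = 24.2 × 8.85×10⁻¹² × 1.56×10⁻³ / 1.18×10⁻³ = 2.83×10⁻¹⁰ F.
C₂ = κ₂ε₀A/d₂ = 17.5 × 8.85×10⁻¹² × 1.56×10⁻³ / 1.62×10⁻³ = 1.49×10⁻¹⁰ F.
C = (1/C₁ + 1/C₂)⁻¹ = 9.77×10⁻¹¹ F.
U = ½CV² = ½ × 9.77×10⁻¹¹ × (125)² = 7.63×10⁻⁷ J.

U ≈ 0.763 μJ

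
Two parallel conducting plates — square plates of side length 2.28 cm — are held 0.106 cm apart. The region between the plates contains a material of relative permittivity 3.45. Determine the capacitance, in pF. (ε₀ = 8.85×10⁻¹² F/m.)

C ≈ 15.0 pF

A = (2.28 cm)² = 5.20×10⁻⁴ m².
C = κε₀A/d = 3.45 × 8.85×10⁻¹² × 5.20×10⁻⁴ / 1.06×10⁻³ = 1.50×10⁻¹¹ F.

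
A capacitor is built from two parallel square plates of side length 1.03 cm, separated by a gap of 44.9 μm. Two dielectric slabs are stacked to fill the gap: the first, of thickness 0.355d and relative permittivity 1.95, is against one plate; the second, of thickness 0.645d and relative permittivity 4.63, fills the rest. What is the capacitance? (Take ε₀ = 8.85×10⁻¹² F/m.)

C ≈ 65.1 pF

A = (1.03 cm)² = 1.06×10⁻⁴ m².
Stacked slabs ⇒ two capacitors in series, each with the full plate area.
C₁ = κ₁ε₀A/d₁ = 1.95 × 8.85×10⁻¹² × 1.06×10⁻⁴ / 1.59×10⁻⁵ = 1.15×10⁻¹⁰ F.
C₂ = κ₂ε₀A/d₂ = 4.63 × 8.85×10⁻¹² × 1.06×10⁻⁴ / 2.90×10⁻⁵ = 1.50×10⁻¹⁰ F.
C = (1/C₁ + 1/C₂)⁻¹ = 6.51×10⁻¹¹ F.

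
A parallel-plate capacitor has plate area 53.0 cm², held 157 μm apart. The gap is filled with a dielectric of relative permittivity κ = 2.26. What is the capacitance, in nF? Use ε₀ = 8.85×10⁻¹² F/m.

A = 53.0 cm² = 5.30×10⁻³ m².
C = κε₀A/d = 2.26 × 8.85×10⁻¹² × 5.30×10⁻³ / 1.57×10⁻⁴ = 6.75×10⁻¹⁰ F.

0.675 nF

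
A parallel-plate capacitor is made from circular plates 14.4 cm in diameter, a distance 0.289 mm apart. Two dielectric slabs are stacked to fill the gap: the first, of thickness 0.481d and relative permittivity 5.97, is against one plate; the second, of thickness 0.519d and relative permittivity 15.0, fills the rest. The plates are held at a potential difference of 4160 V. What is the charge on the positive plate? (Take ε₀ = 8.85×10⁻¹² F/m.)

A = π(14.4/2 cm)² = 1.63×10⁻² m².
Stacked slabs ⇒ two capacitors in series, each with the full plate area.
C₁ = κ₁ε₀A/d₁ = 5.97 × 8.85×10⁻¹² × 1.63×10⁻² / 1.39×10⁻⁴ = 6.19×10⁻⁹ F.
C₂ = κ₂ε₀A/d₂ = 15.0 × 8.85×10⁻¹² × 1.63×10⁻² / 1.50×10⁻⁴ = 1.44×10⁻⁸ F.
C = (1/C₁ + 1/C₂)⁻¹ = 4.33×10⁻⁹ F.
Q = CV = 4.33×10⁻⁹ × 4160 = 1.80×10⁻⁵ C.

Q ≈ 18.0 μC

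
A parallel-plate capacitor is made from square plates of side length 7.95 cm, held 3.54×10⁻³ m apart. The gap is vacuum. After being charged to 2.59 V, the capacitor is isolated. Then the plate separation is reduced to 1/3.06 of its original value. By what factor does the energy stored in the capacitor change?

Isolated ⇒ Q is held fixed.
C₂ = 3.06 C₁ and U = Q²/(2C), so U₂/U₁ = C₁/C₂ = 0.327.

U₂/U₁ ≈ 0.327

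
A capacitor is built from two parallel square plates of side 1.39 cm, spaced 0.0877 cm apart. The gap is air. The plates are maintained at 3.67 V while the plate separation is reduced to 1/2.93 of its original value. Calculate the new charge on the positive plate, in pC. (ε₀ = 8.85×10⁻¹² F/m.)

A = (1.39 cm)² = 1.93×10⁻⁴ m².
Initially C₁ = ε₀A/d = 8.85×10⁻¹² × 1.93×10⁻⁴ / 8.77×10⁻⁴ = 1.95×10⁻¹² F.
Q₁ = 7.16×10⁻¹² C.
Battery connected ⇒ V is held fixed. C₂ = 2.93 C₁ and Q = CV, so Q₂/Q₁ = C₂/C₁ = 2.93.
Q₂ = 2.93 × 7.16×10⁻¹² = 2.10×10⁻¹¹ C.

21.0 pC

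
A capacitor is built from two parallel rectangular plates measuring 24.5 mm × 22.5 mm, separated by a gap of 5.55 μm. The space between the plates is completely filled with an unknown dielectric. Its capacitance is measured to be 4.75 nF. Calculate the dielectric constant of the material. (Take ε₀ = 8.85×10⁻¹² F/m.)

5.40

A = 24.5 × 22.5 mm² = 5.51×10⁻⁴ m².
κ = Cd/(ε₀A) = 4.75×10⁻⁹ × 5.55×10⁻⁶ / (8.85×10⁻¹² × 5.51×10⁻⁴) = 5.40.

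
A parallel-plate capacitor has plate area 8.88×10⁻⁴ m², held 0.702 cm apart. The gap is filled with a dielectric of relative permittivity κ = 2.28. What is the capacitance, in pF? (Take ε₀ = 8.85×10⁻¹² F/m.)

C = κε₀A/d = 2.28 × 8.85×10⁻¹² × 8.88×10⁻⁴ / 7.02×10⁻³ = 2.55×10⁻¹² F.

2.55 pF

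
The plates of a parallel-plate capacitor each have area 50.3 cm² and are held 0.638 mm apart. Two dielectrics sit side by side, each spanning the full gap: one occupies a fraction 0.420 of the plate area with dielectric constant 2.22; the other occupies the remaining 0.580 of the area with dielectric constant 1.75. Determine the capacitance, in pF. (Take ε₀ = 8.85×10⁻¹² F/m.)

136 pF

A = 50.3 cm² = 5.03×10⁻³ m².
Side-by-side slabs ⇒ two capacitors in parallel, each spanning the full gap.
C₁ = κ₁ε₀A₁/d = 2.22 × 8.85×10⁻¹² × 2.11×10⁻³ / 6.38×10⁻⁴ = 6.51×10⁻¹¹ F.
C₂ = κ₂ε₀A₂/d = 1.75 × 8.85×10⁻¹² × 2.92×10⁻³ / 6.38×10⁻⁴ = 7.08×10⁻¹¹ F.
C = C₁ + C₂ = 1.36×10⁻¹⁰ F.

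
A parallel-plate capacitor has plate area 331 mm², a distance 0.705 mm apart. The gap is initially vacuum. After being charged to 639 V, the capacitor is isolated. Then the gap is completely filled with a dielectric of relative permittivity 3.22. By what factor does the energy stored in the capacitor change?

U₂/U₁ ≈ 0.311

Isolated ⇒ Q is held fixed.
C₂ = 3.22 C₁ and U = Q²/(2C), so U₂/U₁ = C₁/C₂ = 0.311.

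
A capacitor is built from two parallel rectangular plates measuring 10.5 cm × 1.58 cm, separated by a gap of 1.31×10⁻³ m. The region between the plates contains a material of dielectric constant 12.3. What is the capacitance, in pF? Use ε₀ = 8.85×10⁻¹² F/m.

A = 10.5 × 1.58 cm² = 1.66×10⁻³ m².
C = κε₀A/d = 12.3 × 8.85×10⁻¹² × 1.66×10⁻³ / 1.31×10⁻³ = 1.38×10⁻¹⁰ F.

C ≈ 138 pF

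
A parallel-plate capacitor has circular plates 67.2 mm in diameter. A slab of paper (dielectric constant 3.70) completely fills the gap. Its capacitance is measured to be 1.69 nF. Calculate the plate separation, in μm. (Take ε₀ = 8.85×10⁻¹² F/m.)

A = π(67.2/2 mm)² = 3.55×10⁻³ m².
d = κε₀A/C = 3.70 × 8.85×10⁻¹² × 3.55×10⁻³ / 1.69×10⁻⁹ = 6.87×10⁻⁵ m.

68.7 μm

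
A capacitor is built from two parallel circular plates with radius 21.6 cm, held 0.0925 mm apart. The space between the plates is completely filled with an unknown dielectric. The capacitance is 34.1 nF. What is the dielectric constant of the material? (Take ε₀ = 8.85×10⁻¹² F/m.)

2.43

A = π(21.6 cm)² = 0.147 m².
κ = Cd/(ε₀A) = 3.41×10⁻⁸ × 9.25×10⁻⁵ / (8.85×10⁻¹² × 0.147) = 2.43.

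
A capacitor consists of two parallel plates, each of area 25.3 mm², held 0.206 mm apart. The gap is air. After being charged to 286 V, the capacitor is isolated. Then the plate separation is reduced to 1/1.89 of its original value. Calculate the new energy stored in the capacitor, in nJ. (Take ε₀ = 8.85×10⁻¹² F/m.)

23.5 nJ

A = 25.3 mm² = 2.53×10⁻⁵ m².
Initially C₁ = ε₀A/d = 8.85×10⁻¹² × 2.53×10⁻⁵ / 2.06×10⁻⁴ = 1.09×10⁻¹² F.
U₁ = 4.45×10⁻⁸ J.
Isolated ⇒ Q is held fixed. C₂ = 1.89 C₁ and U = Q²/(2C), so U₂/U₁ = C₁/C₂ = 0.529.
U₂ = 0.529 × 4.45×10⁻⁸ = 2.35×10⁻⁸ J.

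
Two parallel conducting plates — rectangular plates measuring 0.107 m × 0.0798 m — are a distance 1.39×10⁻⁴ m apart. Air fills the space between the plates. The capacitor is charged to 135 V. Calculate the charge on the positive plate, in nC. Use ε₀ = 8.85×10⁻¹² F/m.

Q ≈ 73.4 nC

A = 0.107 × 0.0798 m² = 8.54×10⁻³ m².
C = ε₀A/d = 8.85×10⁻¹² × 8.54×10⁻³ / 1.39×10⁻⁴ = 5.44×10⁻¹⁰ F.
Q = CV = 5.44×10⁻¹⁰ × 135 = 7.34×10⁻⁸ C.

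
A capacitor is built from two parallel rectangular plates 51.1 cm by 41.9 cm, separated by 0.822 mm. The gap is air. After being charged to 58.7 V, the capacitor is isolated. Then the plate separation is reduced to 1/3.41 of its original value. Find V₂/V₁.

Isolated ⇒ Q is held fixed.
C₂ = 3.41 C₁ and V = Q/C, so V₂/V₁ = C₁/C₂ = 0.293.

V₂/V₁ ≈ 0.293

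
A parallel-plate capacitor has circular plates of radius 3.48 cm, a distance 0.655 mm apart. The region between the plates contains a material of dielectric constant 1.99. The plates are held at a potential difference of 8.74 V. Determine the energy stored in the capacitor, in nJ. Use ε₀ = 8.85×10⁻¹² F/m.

A = π(3.48 cm)² = 3.80×10⁻³ m².
C = κε₀A/d = 1.99 × 8.85×10⁻¹² × 3.80×10⁻³ / 6.55×10⁻⁴ = 1.02×10⁻¹⁰ F.
U = ½CV² = ½ × 1.02×10⁻¹⁰ × (8.74)² = 3.91×10⁻⁹ J.

U ≈ 3.91 nJ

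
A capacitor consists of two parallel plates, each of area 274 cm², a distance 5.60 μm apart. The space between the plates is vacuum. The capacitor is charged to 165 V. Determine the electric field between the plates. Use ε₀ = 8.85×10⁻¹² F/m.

E = V/d = 165 / 5.60×10⁻⁶ = 2.95×10⁷ V/m.

29.5 MV/m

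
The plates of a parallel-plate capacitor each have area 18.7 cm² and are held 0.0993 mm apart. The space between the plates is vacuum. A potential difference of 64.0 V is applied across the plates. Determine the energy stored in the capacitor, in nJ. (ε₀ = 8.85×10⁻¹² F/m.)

U ≈ 341 nJ

A = 18.7 cm² = 1.87×10⁻³ m².
C = ε₀A/d = 8.85×10⁻¹² × 1.87×10⁻³ / 9.93×10⁻⁵ = 1.67×10⁻¹⁰ F.
U = ½CV² = ½ × 1.67×10⁻¹⁰ × (64.0)² = 3.41×10⁻⁷ J.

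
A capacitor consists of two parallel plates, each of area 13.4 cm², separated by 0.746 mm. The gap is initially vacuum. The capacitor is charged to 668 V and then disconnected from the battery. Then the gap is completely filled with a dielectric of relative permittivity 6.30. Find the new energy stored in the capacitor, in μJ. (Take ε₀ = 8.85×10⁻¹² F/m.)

0.563 μJ

A = 13.4 cm² = 1.34×10⁻³ m².
Initially C₁ = ε₀A/d = 8.85×10⁻¹² × 1.34×10⁻³ / 7.46×10⁻⁴ = 1.59×10⁻¹¹ F.
U₁ = 3.55×10⁻⁶ J.
Isolated ⇒ Q is held fixed. C₂ = 6.30 C₁ and U = Q²/(2C), so U₂/U₁ = C₁/C₂ = 0.159.
U₂ = 0.159 × 3.55×10⁻⁶ = 5.63×10⁻⁷ J.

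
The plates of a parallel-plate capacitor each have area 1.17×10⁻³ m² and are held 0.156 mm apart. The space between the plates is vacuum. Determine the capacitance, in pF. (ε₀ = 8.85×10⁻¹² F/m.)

C = ε₀A/d = 8.85×10⁻¹² × 1.17×10⁻³ / 1.56×10⁻⁴ = 6.64×10⁻¹¹ F.

C ≈ 66.4 pF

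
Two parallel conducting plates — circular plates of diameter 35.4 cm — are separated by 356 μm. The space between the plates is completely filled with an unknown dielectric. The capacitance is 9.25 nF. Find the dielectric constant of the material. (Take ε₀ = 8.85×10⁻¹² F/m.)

κ ≈ 3.78

A = π(35.4/2 cm)² = 9.84×10⁻² m².
κ = Cd/(ε₀A) = 9.25×10⁻⁹ × 3.56×10⁻⁴ / (8.85×10⁻¹² × 9.84×10⁻²) = 3.78.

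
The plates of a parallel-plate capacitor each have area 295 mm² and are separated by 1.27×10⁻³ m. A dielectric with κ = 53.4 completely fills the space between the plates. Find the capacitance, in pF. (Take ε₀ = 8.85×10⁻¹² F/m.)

A = 295 mm² = 2.95×10⁻⁴ m².
C = κε₀A/d = 53.4 × 8.85×10⁻¹² × 2.95×10⁻⁴ / 1.27×10⁻³ = 1.10×10⁻¹⁰ F.

C ≈ 110 pF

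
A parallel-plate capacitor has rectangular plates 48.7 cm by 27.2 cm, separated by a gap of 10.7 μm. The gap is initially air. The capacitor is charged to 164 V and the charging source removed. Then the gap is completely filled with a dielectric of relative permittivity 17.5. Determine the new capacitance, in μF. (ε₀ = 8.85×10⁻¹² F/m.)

A = 48.7 × 27.2 cm² = 0.132 m².
Initially C₁ = ε₀A/d = 8.85×10⁻¹² × 0.132 / 1.07×10⁻⁵ = 1.10×10⁻⁷ F.
C = κε₀A/d scales with κ, so C₂/C₁ = κ = 17.5.
C₂ = 17.5 × 1.10×10⁻⁷ = 1.92×10⁻⁶ F.

1.92 μF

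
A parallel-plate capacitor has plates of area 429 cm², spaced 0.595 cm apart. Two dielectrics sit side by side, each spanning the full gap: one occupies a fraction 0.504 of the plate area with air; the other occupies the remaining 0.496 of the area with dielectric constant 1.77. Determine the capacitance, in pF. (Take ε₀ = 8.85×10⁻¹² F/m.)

C ≈ 88.2 pF

A = 429 cm² = 4.29×10⁻² m².
Side-by-side slabs ⇒ two capacitors in parallel, each spanning the full gap.
C₁ = κ₁ε₀A₁/d = 1.00 × 8.85×10⁻¹² × 2.16×10⁻² / 5.95×10⁻³ = 3.22×10⁻¹¹ F.
C₂ = κ₂ε₀A₂/d = 1.77 × 8.85×10⁻¹² × 2.13×10⁻² / 5.95×10⁻³ = 5.60×10⁻¹¹ F.
C = C₁ + C₂ = 8.82×10⁻¹¹ F.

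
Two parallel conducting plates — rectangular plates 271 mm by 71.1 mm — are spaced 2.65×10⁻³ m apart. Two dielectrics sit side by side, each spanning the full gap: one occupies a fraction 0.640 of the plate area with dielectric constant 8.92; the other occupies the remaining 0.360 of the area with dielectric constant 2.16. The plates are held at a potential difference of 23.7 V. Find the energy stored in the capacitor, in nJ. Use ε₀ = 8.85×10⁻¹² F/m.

117 nJ

A = 271 × 71.1 mm² = 1.93×10⁻² m².
Side-by-side slabs ⇒ two capacitors in parallel, each spanning the full gap.
C₁ = κ₁ε₀A₁/d = 8.92 × 8.85×10⁻¹² × 1.23×10⁻² / 2.65×10⁻³ = 3.67×10⁻¹⁰ F.
C₂ = κ₂ε₀A₂/d = 2.16 × 8.85×10⁻¹² × 6.94×10⁻³ / 2.65×10⁻³ = 5.00×10⁻¹¹ F.
C = C₁ + C₂ = 4.17×10⁻¹⁰ F.
U = ½CV² = ½ × 4.17×10⁻¹⁰ × (23.7)² = 1.17×10⁻⁷ J.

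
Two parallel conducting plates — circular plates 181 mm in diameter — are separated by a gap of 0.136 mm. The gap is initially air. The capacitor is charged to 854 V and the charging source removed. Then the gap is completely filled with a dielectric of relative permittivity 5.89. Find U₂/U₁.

U₂/U₁ ≈ 0.170

Isolated ⇒ Q is held fixed.
C₂ = 5.89 C₁ and U = Q²/(2C), so U₂/U₁ = C₁/C₂ = 0.170.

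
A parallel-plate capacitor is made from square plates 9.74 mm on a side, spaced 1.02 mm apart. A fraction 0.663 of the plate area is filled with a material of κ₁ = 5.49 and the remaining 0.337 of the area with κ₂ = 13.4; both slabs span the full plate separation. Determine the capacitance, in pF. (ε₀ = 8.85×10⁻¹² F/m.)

C ≈ 6.71 pF

A = (9.74 mm)² = 9.49×10⁻⁵ m².
Side-by-side slabs ⇒ two capacitors in parallel, each spanning the full gap.
C₁ = κ₁ε₀A₁/d = 5.49 × 8.85×10⁻¹² × 6.29×10⁻⁵ / 1.02×10⁻³ = 3.00×10⁻¹² F.
C₂ = κ₂ε₀A₂/d = 13.4 × 8.85×10⁻¹² × 3.20×10⁻⁵ / 1.02×10⁻³ = 3.72×10⁻¹² F.
C = C₁ + C₂ = 6.71×10⁻¹² F.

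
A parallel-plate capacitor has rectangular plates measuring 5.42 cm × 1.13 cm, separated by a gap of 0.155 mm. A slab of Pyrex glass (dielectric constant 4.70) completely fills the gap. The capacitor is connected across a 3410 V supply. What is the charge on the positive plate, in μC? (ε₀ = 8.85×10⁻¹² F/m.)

Q ≈ 0.560 μC

A = 5.42 × 1.13 cm² = 6.12×10⁻⁴ m².
C = κε₀A/d = 4.70 × 8.85×10⁻¹² × 6.12×10⁻⁴ / 1.55×10⁻⁴ = 1.64×10⁻¹⁰ F.
Q = CV = 1.64×10⁻¹⁰ × 3410 = 5.60×10⁻⁷ C.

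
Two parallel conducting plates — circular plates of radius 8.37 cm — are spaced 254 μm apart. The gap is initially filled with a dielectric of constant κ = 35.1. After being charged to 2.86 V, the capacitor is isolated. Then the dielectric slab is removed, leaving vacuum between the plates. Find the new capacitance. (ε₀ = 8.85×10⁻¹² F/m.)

C ≈ 0.767 nF

A = π(8.37 cm)² = 2.20×10⁻² m².
Initially C₁ = κε₀A/d = 35.1 × 8.85×10⁻¹² × 2.20×10⁻² / 2.54×10⁻⁴ = 2.69×10⁻⁸ F.
C = κε₀A/d scales with κ, so C₂/C₁ = 1/κ = 1/35.1 = 0.0285.
C₂ = 0.0285 × 2.69×10⁻⁸ = 7.67×10⁻¹⁰ F.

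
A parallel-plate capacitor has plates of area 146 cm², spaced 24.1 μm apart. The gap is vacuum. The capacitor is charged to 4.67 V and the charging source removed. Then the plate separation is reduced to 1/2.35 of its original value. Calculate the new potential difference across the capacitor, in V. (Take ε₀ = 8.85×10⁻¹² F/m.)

A = 146 cm² = 1.46×10⁻² m².
Initially C₁ = ε₀A/d = 8.85×10⁻¹² × 1.46×10⁻² / 2.41×10⁻⁵ = 5.36×10⁻⁹ F.
V₁ = 4.67 V.
Isolated ⇒ Q is held fixed. C₂ = 2.35 C₁ and V = Q/C, so V₂/V₁ = C₁/C₂ = 0.426.
V₂ = 0.426 × 4.67 = 1.99 V.

V ≈ 1.99 V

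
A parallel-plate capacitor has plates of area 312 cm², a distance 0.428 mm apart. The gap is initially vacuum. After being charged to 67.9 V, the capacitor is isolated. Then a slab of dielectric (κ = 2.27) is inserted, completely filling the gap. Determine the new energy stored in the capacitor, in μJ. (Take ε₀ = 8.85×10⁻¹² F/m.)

A = 312 cm² = 3.12×10⁻² m².
Initially C₁ = ε₀A/d = 8.85×10⁻¹² × 3.12×10⁻² / 4.28×10⁻⁴ = 6.45×10⁻¹⁰ F.
U₁ = 1.49×10⁻⁶ J.
Isolated ⇒ Q is held fixed. C₂ = 2.27 C₁ and U = Q²/(2C), so U₂/U₁ = C₁/C₂ = 0.441.
U₂ = 0.441 × 1.49×10⁻⁶ = 6.55×10⁻⁷ J.

U ≈ 0.655 μJ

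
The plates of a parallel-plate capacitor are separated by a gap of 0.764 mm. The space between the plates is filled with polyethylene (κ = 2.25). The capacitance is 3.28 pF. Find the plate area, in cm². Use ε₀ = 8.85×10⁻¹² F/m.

A = Cd/(κε₀) = 3.28×10⁻¹² × 7.64×10⁻⁴ / (2.25 × 8.85×10⁻¹²) = 1.26×10⁻⁴ m².

A ≈ 1.26 cm²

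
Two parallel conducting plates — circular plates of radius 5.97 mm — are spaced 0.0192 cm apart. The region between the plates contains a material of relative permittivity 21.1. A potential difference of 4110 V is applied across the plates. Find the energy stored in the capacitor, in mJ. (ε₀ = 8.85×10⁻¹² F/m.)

A = π(5.97 mm)² = 1.12×10⁻⁴ m².
C = κε₀A/d = 21.1 × 8.85×10⁻¹² × 1.12×10⁻⁴ / 1.92×10⁻⁴ = 1.09×10⁻¹⁰ F.
U = ½CV² = ½ × 1.09×10⁻¹⁰ × (4110)² = 9.20×10⁻⁴ J.

0.920 mJ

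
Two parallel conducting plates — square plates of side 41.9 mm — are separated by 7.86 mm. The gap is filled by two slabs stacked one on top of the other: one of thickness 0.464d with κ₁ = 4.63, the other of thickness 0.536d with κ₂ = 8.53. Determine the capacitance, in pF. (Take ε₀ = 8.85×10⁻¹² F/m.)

12.1 pF

A = (41.9 mm)² = 1.76×10⁻³ m².
Stacked slabs ⇒ two capacitors in series, each with the full plate area.
C₁ = κ₁ε₀A/d₁ = 4.63 × 8.85×10⁻¹² × 1.76×10⁻³ / 3.65×10⁻³ = 1.97×10⁻¹¹ F.
C₂ = κ₂ε₀A/d₂ = 8.53 × 8.85×10⁻¹² × 1.76×10⁻³ / 4.21×10⁻³ = 3.15×10⁻¹¹ F.
C = (1/C₁ + 1/C₂)⁻¹ = 1.21×10⁻¹¹ F.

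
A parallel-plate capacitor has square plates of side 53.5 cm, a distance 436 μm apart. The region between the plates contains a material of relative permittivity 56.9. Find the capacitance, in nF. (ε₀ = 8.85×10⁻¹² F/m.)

A = (53.5 cm)² = 0.286 m².
C = κε₀A/d = 56.9 × 8.85×10⁻¹² × 0.286 / 4.36×10⁻⁴ = 3.31×10⁻⁷ F.

331 nF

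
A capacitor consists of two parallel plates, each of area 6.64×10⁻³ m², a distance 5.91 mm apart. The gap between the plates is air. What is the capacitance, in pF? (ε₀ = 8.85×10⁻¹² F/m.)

C = ε₀A/d = 8.85×10⁻¹² × 6.64×10⁻³ / 5.91×10⁻³ = 9.94×10⁻¹² F.

C ≈ 9.94 pF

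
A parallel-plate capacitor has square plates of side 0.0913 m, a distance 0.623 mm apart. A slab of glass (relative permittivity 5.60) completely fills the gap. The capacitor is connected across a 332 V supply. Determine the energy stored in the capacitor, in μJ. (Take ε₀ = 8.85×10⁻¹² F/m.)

A = (0.0913 m)² = 8.34×10⁻³ m².
C = κε₀A/d = 5.60 × 8.85×10⁻¹² × 8.34×10⁻³ / 6.23×10⁻⁴ = 6.63×10⁻¹⁰ F.
U = ½CV² = ½ × 6.63×10⁻¹⁰ × (332)² = 3.65×10⁻⁵ J.

U ≈ 36.5 μJ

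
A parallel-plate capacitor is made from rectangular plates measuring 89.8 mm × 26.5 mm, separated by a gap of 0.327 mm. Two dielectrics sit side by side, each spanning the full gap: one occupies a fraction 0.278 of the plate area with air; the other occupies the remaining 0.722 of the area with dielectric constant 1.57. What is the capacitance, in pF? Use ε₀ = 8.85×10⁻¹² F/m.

A = 89.8 × 26.5 mm² = 2.38×10⁻³ m².
Side-by-side slabs ⇒ two capacitors in parallel, each spanning the full gap.
C₁ = κ₁ε₀A₁/d = 1.00 × 8.85×10⁻¹² × 6.62×10⁻⁴ / 3.27×10⁻⁴ = 1.79×10⁻¹¹ F.
C₂ = κ₂ε₀A₂/d = 1.57 × 8.85×10⁻¹² × 1.72×10⁻³ / 3.27×10⁻⁴ = 7.30×10⁻¹¹ F.
C = C₁ + C₂ = 9.09×10⁻¹¹ F.

C ≈ 90.9 pF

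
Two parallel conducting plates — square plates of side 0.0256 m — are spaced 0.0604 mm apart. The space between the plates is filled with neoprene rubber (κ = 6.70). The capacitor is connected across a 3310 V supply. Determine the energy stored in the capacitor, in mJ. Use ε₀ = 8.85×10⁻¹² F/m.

U ≈ 3.52 mJ

A = (0.0256 m)² = 6.55×10⁻⁴ m².
C = κε₀A/d = 6.70 × 8.85×10⁻¹² × 6.55×10⁻⁴ / 6.04×10⁻⁵ = 6.43×10⁻¹⁰ F.
U = ½CV² = ½ × 6.43×10⁻¹⁰ × (3310)² = 3.52×10⁻³ J.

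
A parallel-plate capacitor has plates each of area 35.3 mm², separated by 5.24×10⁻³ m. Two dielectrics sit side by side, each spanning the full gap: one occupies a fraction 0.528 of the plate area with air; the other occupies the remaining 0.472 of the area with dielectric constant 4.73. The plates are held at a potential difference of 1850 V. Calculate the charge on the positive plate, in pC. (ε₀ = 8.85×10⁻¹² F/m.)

A = 35.3 mm² = 3.53×10⁻⁵ m².
Side-by-side slabs ⇒ two capacitors in parallel, each spanning the full gap.
C₁ = κ₁ε₀A₁/d = 1.00 × 8.85×10⁻¹² × 1.86×10⁻⁵ / 5.24×10⁻³ = 3.15×10⁻¹⁴ F.
C₂ = κ₂ε₀A₂/d = 4.73 × 8.85×10⁻¹² × 1.67×10⁻⁵ / 5.24×10⁻³ = 1.33×10⁻¹³ F.
C = C₁ + C₂ = 1.65×10⁻¹³ F.
Q = CV = 1.65×10⁻¹³ × 1850 = 3.04×10⁻¹⁰ C.

304 pC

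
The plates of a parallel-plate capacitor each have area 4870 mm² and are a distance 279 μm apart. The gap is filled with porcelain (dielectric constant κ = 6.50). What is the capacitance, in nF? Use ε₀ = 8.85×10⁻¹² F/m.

1.00 nF

A = 4870 mm² = 4.87×10⁻³ m².
C = κε₀A/d = 6.50 × 8.85×10⁻¹² × 4.87×10⁻³ / 2.79×10⁻⁴ = 1.00×10⁻⁹ F.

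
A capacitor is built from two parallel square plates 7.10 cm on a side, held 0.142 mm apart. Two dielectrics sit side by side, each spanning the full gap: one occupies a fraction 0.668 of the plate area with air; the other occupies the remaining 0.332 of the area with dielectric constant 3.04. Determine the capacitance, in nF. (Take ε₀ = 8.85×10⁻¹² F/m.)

A = (7.10 cm)² = 5.04×10⁻³ m².
Side-by-side slabs ⇒ two capacitors in parallel, each spanning the full gap.
C₁ = κ₁ε₀A₁/d = 1.00 × 8.85×10⁻¹² × 3.37×10⁻³ / 1.42×10⁻⁴ = 2.10×10⁻¹⁰ F.
C₂ = κ₂ε₀A₂/d = 3.04 × 8.85×10⁻¹² × 1.67×10⁻³ / 1.42×10⁻⁴ = 3.17×10⁻¹⁰ F.
C = C₁ + C₂ = 5.27×10⁻¹⁰ F.

C ≈ 0.527 nF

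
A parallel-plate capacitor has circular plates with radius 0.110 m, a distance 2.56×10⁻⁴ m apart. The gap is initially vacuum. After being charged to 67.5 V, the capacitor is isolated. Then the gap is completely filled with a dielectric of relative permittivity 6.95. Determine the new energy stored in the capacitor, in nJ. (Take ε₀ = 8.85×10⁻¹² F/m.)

A = π(0.110 m)² = 3.80×10⁻² m².
Initially C₁ = ε₀A/d = 8.85×10⁻¹² × 3.80×10⁻² / 2.56×10⁻⁴ = 1.31×10⁻⁹ F.
U₁ = 2.99×10⁻⁶ J.
Isolated ⇒ Q is held fixed. C₂ = 6.95 C₁ and U = Q²/(2C), so U₂/U₁ = C₁/C₂ = 0.144.
U₂ = 0.144 × 2.99×10⁻⁶ = 4.31×10⁻⁷ J.

U ≈ 431 nJ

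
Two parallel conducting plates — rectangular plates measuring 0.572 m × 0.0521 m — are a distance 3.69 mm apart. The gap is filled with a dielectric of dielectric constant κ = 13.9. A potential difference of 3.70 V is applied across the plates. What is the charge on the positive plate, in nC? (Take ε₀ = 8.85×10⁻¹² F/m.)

A = 0.572 × 0.0521 m² = 2.98×10⁻² m².
C = κε₀A/d = 13.9 × 8.85×10⁻¹² × 2.98×10⁻² / 3.69×10⁻³ = 9.93×10⁻¹⁰ F.
Q = CV = 9.93×10⁻¹⁰ × 3.70 = 3.68×10⁻⁹ C.

3.68 nC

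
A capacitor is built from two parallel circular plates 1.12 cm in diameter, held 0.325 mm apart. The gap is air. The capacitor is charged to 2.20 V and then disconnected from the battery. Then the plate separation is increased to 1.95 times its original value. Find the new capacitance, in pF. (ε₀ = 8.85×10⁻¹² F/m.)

A = π(1.12/2 cm)² = 9.85×10⁻⁵ m².
Initially C₁ = ε₀A/d = 8.85×10⁻¹² × 9.85×10⁻⁵ / 3.25×10⁻⁴ = 2.68×10⁻¹² F.
C = ε₀A/d scales as 1/d, so C₂/C₁ = d₁/d₂ = 1/1.95 = 0.513.
C₂ = 0.513 × 2.68×10⁻¹² = 1.38×10⁻¹² F.

1.38 pF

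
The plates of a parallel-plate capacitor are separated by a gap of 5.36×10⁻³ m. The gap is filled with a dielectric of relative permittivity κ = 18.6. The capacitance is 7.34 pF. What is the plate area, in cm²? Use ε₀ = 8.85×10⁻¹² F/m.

A = Cd/(κε₀) = 7.34×10⁻¹² × 5.36×10⁻³ / (18.6 × 8.85×10⁻¹²) = 2.39×10⁻⁴ m².

A ≈ 2.39 cm²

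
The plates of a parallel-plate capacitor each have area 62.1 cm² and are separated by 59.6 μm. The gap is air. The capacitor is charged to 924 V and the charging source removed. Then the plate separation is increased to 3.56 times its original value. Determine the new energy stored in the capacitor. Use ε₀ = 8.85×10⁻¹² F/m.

1.40 mJ

A = 62.1 cm² = 6.21×10⁻³ m².
Initially C₁ = ε₀A/d = 8.85×10⁻¹² × 6.21×10⁻³ / 5.96×10⁻⁵ = 9.22×10⁻¹⁰ F.
U₁ = 3.94×10⁻⁴ J.
Isolated ⇒ Q is held fixed. C₂ = 0.281 C₁ and U = Q²/(2C), so U₂/U₁ = C₁/C₂ = 3.56.
U₂ = 3.56 × 3.94×10⁻⁴ = 1.40×10⁻³ J.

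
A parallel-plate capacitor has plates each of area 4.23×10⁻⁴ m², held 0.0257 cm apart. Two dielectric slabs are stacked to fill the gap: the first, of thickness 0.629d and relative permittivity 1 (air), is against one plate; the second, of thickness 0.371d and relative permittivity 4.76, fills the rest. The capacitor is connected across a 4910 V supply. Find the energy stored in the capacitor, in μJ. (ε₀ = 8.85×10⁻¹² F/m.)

U ≈ 248 μJ

Stacked slabs ⇒ two capacitors in series, each with the full plate area.
C₁ = κ₁ε₀A/d₁ = 1.00 × 8.85×10⁻¹² × 4.23×10⁻⁴ / 1.62×10⁻⁴ = 2.32×10⁻¹¹ F.
C₂ = κ₂ε₀A/d₂ = 4.76 × 8.85×10⁻¹² × 4.23×10⁻⁴ / 9.53×10⁻⁵ = 1.87×10⁻¹⁰ F.
C = (1/C₁ + 1/C₂)⁻¹ = 2.06×10⁻¹¹ F.
U = ½CV² = ½ × 2.06×10⁻¹¹ × (4910)² = 2.48×10⁻⁴ J.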